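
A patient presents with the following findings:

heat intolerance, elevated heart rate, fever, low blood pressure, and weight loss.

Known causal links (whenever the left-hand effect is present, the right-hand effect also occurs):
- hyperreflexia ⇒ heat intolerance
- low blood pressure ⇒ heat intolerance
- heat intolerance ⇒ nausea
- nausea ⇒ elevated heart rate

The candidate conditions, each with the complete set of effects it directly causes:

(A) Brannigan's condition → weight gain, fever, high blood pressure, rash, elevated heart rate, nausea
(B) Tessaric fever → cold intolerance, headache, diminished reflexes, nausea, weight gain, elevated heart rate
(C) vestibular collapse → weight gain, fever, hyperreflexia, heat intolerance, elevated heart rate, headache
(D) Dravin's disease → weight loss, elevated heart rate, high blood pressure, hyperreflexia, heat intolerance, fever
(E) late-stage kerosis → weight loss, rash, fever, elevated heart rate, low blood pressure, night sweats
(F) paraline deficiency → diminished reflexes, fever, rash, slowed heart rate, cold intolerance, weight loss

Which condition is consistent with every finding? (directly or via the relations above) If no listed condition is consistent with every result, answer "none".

Per-candidate check:
(A) Brannigan's condition — heat intolerance -; elevated heart rate +; fever +; low blood pressure -; weight loss -
(B) Tessaric fever — heat intolerance -; elevated heart rate +; fever -; low blood pressure -; weight loss -
(C) vestibular collapse — fails on low blood pressure, weight loss (predicts weight gain, not weight loss)
(D) Dravin's disease — heat intolerance +; elevated heart rate +; fever +; low blood pressure -; weight loss +
(E) late-stage kerosis — heat intolerance + (via low blood pressure → heat intolerance); elevated heart rate +; fever +; low blood pressure +; weight loss +
(F) paraline deficiency — heat intolerance -; elevated heart rate -; fever +; low blood pressure -; weight loss +
(E) alone accounts for all the evidence.

E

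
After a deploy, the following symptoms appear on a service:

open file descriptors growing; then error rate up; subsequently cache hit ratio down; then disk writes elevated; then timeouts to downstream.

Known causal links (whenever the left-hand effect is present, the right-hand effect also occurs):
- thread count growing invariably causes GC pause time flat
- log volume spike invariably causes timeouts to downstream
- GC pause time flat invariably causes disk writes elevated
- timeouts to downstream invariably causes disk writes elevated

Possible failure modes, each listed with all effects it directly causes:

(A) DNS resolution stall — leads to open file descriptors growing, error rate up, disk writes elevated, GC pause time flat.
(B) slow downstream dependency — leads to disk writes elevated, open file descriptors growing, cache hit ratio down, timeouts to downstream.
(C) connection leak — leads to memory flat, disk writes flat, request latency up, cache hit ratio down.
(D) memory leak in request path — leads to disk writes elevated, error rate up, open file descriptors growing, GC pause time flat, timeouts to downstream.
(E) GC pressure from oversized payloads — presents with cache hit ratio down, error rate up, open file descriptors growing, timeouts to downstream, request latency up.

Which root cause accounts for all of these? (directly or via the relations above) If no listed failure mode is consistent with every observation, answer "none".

E

Per-candidate check:
(A) DNS resolution stall — open file descriptors growing ✓; error rate up ✓; cache hit ratio down ✗; disk writes elevated ✓; timeouts to downstream ✗
(B) slow downstream dependency — does not account for error rate up
(C) connection leak — fails on open file descriptors growing, error rate up, disk writes elevated, timeouts to downstream (predicts disk writes flat, not disk writes elevated)
(D) memory leak in request path — does not account for cache hit ratio down
(E) GC pressure from oversized payloads — accounts for every observation (disk writes elevated via timeouts to downstream → disk writes elevated)
(E) is the only candidate with no mismatches.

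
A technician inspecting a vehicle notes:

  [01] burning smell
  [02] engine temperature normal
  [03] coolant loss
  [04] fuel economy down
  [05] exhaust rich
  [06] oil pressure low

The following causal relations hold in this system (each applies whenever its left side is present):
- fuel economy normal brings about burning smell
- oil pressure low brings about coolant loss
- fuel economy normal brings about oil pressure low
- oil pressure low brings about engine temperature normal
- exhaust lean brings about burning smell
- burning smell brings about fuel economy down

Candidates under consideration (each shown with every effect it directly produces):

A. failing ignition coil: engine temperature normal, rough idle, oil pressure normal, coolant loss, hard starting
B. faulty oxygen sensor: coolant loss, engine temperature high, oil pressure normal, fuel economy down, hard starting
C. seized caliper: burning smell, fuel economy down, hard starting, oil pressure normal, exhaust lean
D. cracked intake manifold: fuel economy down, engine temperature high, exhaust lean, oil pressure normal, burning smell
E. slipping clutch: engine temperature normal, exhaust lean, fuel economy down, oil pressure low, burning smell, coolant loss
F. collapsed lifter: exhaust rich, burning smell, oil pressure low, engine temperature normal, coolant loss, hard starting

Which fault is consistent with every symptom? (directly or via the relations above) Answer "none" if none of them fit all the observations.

Per-candidate check:
(A) failing ignition coil — burning smell -; engine temperature normal +; coolant loss +; fuel economy down -; exhaust rich -; oil pressure low -
(B) faulty oxygen sensor — burning smell -; engine temperature normal -; coolant loss +; fuel economy down +; exhaust rich -; oil pressure low -
(C) seized caliper — burning smell +; engine temperature normal -; coolant loss -; fuel economy down +; exhaust rich -; oil pressure low -
(D) cracked intake manifold — burning smell +; engine temperature normal -; coolant loss -; fuel economy down +; exhaust rich -; oil pressure low -
(E) slipping clutch — burning smell +; engine temperature normal +; coolant loss +; fuel economy down +; exhaust rich -; oil pressure low +
(F) collapsed lifter — burning smell +; engine temperature normal +; coolant loss +; fuel economy down + (through burning smell → fuel economy down); exhaust rich +; oil pressure low +
(F) alone accounts for all the evidence.

F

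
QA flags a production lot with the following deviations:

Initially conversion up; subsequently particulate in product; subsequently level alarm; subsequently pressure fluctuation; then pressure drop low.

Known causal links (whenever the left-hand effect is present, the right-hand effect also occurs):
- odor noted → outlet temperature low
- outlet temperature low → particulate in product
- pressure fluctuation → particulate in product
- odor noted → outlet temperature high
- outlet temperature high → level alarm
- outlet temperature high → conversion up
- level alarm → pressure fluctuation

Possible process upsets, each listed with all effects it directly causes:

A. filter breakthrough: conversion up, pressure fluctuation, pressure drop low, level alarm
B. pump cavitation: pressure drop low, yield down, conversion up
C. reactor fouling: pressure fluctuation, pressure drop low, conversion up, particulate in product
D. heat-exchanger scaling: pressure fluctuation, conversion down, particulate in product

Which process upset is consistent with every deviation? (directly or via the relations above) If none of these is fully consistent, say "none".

A

Testing each hypothesis:
(A) filter breakthrough — conversion up match; particulate in product match (by pressure fluctuation → particulate in product); level alarm match; pressure fluctuation match; pressure drop low match
(B) pump cavitation — conversion up match; particulate in product miss; level alarm miss; pressure fluctuation miss; pressure drop low match
(C) reactor fouling — conversion up match; particulate in product match; level alarm miss; pressure fluctuation match; pressure drop low match
(D) heat-exchanger scaling — fails on conversion up, level alarm, pressure drop low (predicts conversion down, not conversion up)
(A) alone accounts for all the evidence.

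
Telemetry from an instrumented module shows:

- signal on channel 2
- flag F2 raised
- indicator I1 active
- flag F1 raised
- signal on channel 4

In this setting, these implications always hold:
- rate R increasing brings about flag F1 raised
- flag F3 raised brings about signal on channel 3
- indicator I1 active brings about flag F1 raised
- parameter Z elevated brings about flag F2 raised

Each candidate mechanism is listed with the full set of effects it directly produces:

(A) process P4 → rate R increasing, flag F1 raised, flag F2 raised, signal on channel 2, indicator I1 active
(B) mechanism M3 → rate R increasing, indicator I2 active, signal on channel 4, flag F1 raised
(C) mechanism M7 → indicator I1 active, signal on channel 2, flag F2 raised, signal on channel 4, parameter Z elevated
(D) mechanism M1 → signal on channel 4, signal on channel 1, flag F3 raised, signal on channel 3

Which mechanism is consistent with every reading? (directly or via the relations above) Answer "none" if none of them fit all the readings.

C

For each candidate, compare predicted effects to what was observed:
(A) process P4 — does not account for signal on channel 4
(B) mechanism M3 — signal on channel 2 NO; flag F2 raised NO; indicator I1 active NO; flag F1 raised yes; signal on channel 4 yes
(C) mechanism M7 — accounts for every observation (flag F1 raised by indicator I1 active → flag F1 raised)
(D) mechanism M1 — signal on channel 2 NO; flag F2 raised NO; indicator I1 active NO; flag F1 raised NO; signal on channel 4 yes
(C) is the only candidate with no mismatches.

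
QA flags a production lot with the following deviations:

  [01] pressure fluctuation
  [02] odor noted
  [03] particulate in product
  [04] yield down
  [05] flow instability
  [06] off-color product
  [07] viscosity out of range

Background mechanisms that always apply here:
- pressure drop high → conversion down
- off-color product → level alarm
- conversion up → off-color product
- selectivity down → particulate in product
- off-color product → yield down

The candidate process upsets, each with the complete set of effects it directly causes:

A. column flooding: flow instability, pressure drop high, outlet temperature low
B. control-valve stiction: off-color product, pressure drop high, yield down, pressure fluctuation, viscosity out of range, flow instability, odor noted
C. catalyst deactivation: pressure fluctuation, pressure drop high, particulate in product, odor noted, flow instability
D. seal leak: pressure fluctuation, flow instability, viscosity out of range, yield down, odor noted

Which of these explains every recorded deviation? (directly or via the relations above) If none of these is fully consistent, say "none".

Testing each hypothesis:
(A) column flooding — pressure fluctuation -; odor noted -; particulate in product -; yield down -; flow instability +; off-color product -; viscosity out of range -
(B) control-valve stiction — does not account for particulate in product
(C) catalyst deactivation — pressure fluctuation +; odor noted +; particulate in product +; yield down -; flow instability +; off-color product -; viscosity out of range -
(D) seal leak — does not account for particulate in product, off-color product
None of the listed candidates fits everything.

none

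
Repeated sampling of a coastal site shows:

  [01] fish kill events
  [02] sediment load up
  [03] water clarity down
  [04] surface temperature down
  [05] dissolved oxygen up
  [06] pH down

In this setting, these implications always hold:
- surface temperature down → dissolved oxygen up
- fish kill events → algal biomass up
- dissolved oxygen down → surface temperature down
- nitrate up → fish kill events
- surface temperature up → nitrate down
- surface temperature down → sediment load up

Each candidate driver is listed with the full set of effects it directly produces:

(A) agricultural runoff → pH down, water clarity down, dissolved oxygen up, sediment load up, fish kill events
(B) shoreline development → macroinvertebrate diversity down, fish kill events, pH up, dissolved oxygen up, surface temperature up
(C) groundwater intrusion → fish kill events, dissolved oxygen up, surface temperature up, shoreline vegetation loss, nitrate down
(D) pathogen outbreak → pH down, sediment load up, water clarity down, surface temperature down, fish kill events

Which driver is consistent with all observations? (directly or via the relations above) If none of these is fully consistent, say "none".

D

Testing each hypothesis:
(A) agricultural runoff — does not account for surface temperature down
(B) shoreline development — fails on sediment load up, water clarity down, surface temperature down, pH down (predicts surface temperature up, not surface temperature down; predicts pH up, not pH down)
(C) groundwater intrusion — fish kill events yes; sediment load up NO; water clarity down NO; surface temperature down NO; dissolved oxygen up yes; pH down NO
(D) pathogen outbreak — accounts for every observation (dissolved oxygen up through surface temperature down → dissolved oxygen up)
Only (D) is consistent with every observation.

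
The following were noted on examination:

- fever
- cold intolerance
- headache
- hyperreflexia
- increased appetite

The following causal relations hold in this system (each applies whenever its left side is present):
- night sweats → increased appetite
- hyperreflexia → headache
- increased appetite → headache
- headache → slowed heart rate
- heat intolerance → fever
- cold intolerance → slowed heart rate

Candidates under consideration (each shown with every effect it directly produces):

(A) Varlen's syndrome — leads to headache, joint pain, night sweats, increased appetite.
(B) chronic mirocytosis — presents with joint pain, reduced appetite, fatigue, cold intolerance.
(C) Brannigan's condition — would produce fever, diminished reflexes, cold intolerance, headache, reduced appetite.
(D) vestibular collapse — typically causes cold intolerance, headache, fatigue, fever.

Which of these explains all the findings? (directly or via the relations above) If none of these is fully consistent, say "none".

none

For each candidate, compare predicted effects to what was observed:
(A) Varlen's syndrome — does not account for fever, cold intolerance, hyperreflexia
(B) chronic mirocytosis — fails on fever, headache, hyperreflexia, increased appetite (predicts reduced appetite, not increased appetite)
(C) Brannigan's condition — fever +; cold intolerance +; headache +; hyperreflexia -; increased appetite -
(D) vestibular collapse — fever +; cold intolerance +; headache +; hyperreflexia -; increased appetite -
None of the listed candidates fits everything.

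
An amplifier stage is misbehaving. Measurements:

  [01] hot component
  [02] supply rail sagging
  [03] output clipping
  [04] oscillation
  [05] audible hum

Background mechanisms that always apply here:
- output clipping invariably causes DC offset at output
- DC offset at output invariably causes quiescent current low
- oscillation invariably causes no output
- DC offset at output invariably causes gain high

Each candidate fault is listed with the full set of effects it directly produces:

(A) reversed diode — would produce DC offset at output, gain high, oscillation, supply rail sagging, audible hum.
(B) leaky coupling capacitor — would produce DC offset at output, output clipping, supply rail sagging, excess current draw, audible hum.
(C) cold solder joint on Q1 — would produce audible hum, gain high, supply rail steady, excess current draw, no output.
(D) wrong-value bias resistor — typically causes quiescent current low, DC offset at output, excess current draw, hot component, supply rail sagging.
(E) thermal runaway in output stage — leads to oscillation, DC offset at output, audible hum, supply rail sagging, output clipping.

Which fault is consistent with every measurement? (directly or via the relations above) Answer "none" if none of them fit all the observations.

Checking each candidate against the observations:
(A) reversed diode — hot component miss; supply rail sagging match; output clipping miss; oscillation match; audible hum match
(B) leaky coupling capacitor — hot component miss; supply rail sagging match; output clipping match; oscillation miss; audible hum match
(C) cold solder joint on Q1 — hot component miss; supply rail sagging miss; output clipping miss; oscillation miss; audible hum match
(D) wrong-value bias resistor — does not account for output clipping, oscillation, audible hum
(E) thermal runaway in output stage — hot component miss; supply rail sagging match; output clipping match; oscillation match; audible hum match
None of the listed candidates fits everything.

none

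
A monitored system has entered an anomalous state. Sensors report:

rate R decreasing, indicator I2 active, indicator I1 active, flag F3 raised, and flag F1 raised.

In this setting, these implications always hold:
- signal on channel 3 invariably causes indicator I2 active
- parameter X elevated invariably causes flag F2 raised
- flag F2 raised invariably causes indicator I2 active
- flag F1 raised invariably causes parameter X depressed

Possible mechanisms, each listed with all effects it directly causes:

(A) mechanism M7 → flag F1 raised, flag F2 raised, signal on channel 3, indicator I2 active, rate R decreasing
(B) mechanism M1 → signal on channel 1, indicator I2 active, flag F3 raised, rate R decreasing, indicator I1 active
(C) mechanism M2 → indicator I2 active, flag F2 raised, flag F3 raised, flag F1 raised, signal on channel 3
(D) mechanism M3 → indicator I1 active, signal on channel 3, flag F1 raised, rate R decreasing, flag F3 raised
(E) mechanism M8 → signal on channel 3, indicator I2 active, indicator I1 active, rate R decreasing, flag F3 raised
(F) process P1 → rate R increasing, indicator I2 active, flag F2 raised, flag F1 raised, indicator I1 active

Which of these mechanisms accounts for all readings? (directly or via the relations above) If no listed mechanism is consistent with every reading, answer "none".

D

For each candidate, compare predicted effects to what was observed:
(A) mechanism M7 — rate R decreasing yes; indicator I2 active yes; indicator I1 active NO; flag F3 raised NO; flag F1 raised yes
(B) mechanism M1 — rate R decreasing yes; indicator I2 active yes; indicator I1 active yes; flag F3 raised yes; flag F1 raised NO
(C) mechanism M2 — does not account for rate R decreasing, indicator I1 active
(D) mechanism M3 — rate R decreasing yes; indicator I2 active yes (through signal on channel 3 → indicator I2 active); indicator I1 active yes; flag F3 raised yes; flag F1 raised yes
(E) mechanism M8 — rate R decreasing yes; indicator I2 active yes; indicator I1 active yes; flag F3 raised yes; flag F1 raised NO
(F) process P1 — rate R decreasing NO; indicator I2 active yes; indicator I1 active yes; flag F3 raised NO; flag F1 raised yes
Only (D) is consistent with every observation.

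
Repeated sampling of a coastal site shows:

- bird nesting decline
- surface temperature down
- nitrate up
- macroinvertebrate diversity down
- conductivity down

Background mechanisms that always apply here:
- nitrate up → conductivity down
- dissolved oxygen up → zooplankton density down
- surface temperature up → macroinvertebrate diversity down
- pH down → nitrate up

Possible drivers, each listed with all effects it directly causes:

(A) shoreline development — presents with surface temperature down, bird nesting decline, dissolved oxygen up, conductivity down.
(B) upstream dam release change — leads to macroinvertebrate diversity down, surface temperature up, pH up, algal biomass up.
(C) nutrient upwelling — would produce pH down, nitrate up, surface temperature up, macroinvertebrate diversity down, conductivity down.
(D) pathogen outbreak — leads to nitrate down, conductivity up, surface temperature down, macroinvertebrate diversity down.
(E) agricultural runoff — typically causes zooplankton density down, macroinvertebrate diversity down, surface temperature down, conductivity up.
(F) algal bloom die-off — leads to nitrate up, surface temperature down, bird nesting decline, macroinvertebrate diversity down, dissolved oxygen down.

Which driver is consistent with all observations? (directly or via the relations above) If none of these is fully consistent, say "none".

F

For each candidate, compare predicted effects to what was observed:
(A) shoreline development — does not account for nitrate up, macroinvertebrate diversity down
(B) upstream dam release change — fails on bird nesting decline, surface temperature down, nitrate up, conductivity down (predicts surface temperature up, not surface temperature down)
(C) nutrient upwelling — bird nesting decline ✗; surface temperature down ✗; nitrate up ✓; macroinvertebrate diversity down ✓; conductivity down ✓
(D) pathogen outbreak — fails on bird nesting decline, nitrate up, conductivity down (predicts nitrate down, not nitrate up; predicts conductivity up, not conductivity down)
(E) agricultural runoff — bird nesting decline ✗; surface temperature down ✓; nitrate up ✗; macroinvertebrate diversity down ✓; conductivity down ✗
(F) algal bloom die-off — bird nesting decline ✓; surface temperature down ✓; nitrate up ✓; macroinvertebrate diversity down ✓; conductivity down ✓ (through nitrate up → conductivity down)
Only (F) is consistent with every observation.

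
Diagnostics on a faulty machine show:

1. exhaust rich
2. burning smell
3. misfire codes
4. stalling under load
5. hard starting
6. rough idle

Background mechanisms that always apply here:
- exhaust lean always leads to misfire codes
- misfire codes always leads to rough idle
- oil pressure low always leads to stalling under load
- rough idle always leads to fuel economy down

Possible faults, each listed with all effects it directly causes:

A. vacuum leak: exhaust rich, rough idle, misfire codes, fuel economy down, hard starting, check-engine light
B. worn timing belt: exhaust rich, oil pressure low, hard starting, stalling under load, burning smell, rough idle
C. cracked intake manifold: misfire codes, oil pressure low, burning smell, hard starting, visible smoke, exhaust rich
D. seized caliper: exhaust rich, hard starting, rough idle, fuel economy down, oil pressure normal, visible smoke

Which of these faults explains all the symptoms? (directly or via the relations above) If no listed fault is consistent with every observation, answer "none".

C

Checking each candidate against the observations:
(A) vacuum leak — exhaust rich ✓; burning smell ✗; misfire codes ✓; stalling under load ✗; hard starting ✓; rough idle ✓
(B) worn timing belt — does not account for misfire codes
(C) cracked intake manifold — exhaust rich ✓; burning smell ✓; misfire codes ✓; stalling under load ✓ (via oil pressure low → stalling under load); hard starting ✓; rough idle ✓ (via misfire codes → rough idle)
(D) seized caliper — does not account for burning smell, misfire codes, stalling under load
Only (C) is consistent with every observation.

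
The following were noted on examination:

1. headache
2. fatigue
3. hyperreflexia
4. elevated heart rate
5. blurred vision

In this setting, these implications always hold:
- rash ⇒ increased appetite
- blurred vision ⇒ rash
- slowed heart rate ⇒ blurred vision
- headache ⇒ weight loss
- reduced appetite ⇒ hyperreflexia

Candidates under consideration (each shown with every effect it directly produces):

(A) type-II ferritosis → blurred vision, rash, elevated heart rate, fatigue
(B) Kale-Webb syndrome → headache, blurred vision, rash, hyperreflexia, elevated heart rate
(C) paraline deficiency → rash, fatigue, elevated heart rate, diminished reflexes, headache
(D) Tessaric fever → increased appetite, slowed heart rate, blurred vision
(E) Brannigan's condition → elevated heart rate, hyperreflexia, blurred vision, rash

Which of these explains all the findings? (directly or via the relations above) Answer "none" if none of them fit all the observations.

none

Checking each candidate against the observations:
(A) type-II ferritosis — does not account for headache, hyperreflexia
(B) Kale-Webb syndrome — does not account for fatigue
(C) paraline deficiency — headache ✓; fatigue ✓; hyperreflexia ✗; elevated heart rate ✓; blurred vision ✗
(D) Tessaric fever — headache ✗; fatigue ✗; hyperreflexia ✗; elevated heart rate ✗; blurred vision ✓
(E) Brannigan's condition — does not account for headache, fatigue
Every candidate fails on at least one observation.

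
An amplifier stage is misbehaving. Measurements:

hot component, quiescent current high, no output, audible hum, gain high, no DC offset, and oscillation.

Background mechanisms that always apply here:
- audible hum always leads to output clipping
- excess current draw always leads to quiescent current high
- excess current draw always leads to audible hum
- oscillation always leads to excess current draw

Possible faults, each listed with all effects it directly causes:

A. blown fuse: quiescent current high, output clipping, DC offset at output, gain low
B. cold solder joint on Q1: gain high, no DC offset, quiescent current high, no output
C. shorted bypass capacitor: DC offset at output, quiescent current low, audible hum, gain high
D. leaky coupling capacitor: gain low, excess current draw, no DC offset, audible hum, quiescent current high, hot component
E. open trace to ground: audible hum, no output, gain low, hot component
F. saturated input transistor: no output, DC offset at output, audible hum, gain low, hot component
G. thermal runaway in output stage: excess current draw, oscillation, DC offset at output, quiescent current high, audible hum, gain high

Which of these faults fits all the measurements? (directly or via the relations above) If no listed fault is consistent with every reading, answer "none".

Checking each candidate against the observations:
(A) blown fuse — hot component NO; quiescent current high yes; no output NO; audible hum NO; gain high NO; no DC offset NO; oscillation NO
(B) cold solder joint on Q1 — hot component NO; quiescent current high yes; no output yes; audible hum NO; gain high yes; no DC offset yes; oscillation NO
(C) shorted bypass capacitor — hot component NO; quiescent current high NO; no output NO; audible hum yes; gain high yes; no DC offset NO; oscillation NO
(D) leaky coupling capacitor — fails on no output, gain high, oscillation (predicts gain low, not gain high)
(E) open trace to ground — fails on quiescent current high, gain high, no DC offset, oscillation (predicts gain low, not gain high)
(F) saturated input transistor — fails on quiescent current high, gain high, no DC offset, oscillation (predicts gain low, not gain high; predicts DC offset at output, not no DC offset)
(G) thermal runaway in output stage — hot component NO; quiescent current high yes; no output NO; audible hum yes; gain high yes; no DC offset NO; oscillation yes
Every candidate fails on at least one observation.

none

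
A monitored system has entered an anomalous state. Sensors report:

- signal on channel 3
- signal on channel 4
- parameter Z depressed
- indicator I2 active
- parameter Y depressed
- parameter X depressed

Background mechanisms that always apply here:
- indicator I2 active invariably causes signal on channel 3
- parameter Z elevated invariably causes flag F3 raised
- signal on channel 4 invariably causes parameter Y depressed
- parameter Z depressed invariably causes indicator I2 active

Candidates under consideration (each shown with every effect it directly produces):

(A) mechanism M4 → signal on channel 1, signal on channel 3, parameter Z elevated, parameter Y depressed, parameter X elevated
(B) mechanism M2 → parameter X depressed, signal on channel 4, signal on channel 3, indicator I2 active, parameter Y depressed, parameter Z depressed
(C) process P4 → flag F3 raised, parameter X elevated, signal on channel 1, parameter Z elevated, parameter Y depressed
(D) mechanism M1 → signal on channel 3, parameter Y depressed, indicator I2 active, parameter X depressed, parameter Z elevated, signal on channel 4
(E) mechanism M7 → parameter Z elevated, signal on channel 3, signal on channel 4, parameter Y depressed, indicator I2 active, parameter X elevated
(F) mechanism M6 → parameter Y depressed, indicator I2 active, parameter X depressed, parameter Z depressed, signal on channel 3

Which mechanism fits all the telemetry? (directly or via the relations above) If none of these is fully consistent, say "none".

B

For each candidate, compare predicted effects to what was observed:
(A) mechanism M4 — signal on channel 3 yes; signal on channel 4 NO; parameter Z depressed NO; indicator I2 active NO; parameter Y depressed yes; parameter X depressed NO
(B) mechanism M2 — accounts for every observation
(C) process P4 — signal on channel 3 NO; signal on channel 4 NO; parameter Z depressed NO; indicator I2 active NO; parameter Y depressed yes; parameter X depressed NO
(D) mechanism M1 — fails on parameter Z depressed (predicts parameter Z elevated, not parameter Z depressed)
(E) mechanism M7 — signal on channel 3 yes; signal on channel 4 yes; parameter Z depressed NO; indicator I2 active yes; parameter Y depressed yes; parameter X depressed NO
(F) mechanism M6 — does not account for signal on channel 4
Only (B) is consistent with every observation.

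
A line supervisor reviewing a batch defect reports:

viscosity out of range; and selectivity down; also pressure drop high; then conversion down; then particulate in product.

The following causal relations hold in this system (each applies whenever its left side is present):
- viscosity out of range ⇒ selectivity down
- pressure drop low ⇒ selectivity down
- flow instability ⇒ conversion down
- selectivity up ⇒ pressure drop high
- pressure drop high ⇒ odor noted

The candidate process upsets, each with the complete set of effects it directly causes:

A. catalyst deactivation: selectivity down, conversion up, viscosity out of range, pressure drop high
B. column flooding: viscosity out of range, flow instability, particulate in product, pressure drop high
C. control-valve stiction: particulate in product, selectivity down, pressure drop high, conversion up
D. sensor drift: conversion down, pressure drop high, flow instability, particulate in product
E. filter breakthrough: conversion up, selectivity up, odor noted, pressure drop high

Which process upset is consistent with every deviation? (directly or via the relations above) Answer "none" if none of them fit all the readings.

B

Checking each candidate against the observations:
(A) catalyst deactivation — viscosity out of range yes; selectivity down yes; pressure drop high yes; conversion down NO; particulate in product NO
(B) column flooding — viscosity out of range yes; selectivity down yes (via viscosity out of range → selectivity down); pressure drop high yes; conversion down yes (via flow instability → conversion down); particulate in product yes
(C) control-valve stiction — viscosity out of range NO; selectivity down yes; pressure drop high yes; conversion down NO; particulate in product yes
(D) sensor drift — viscosity out of range NO; selectivity down NO; pressure drop high yes; conversion down yes; particulate in product yes
(E) filter breakthrough — fails on viscosity out of range, selectivity down, conversion down, particulate in product (predicts selectivity up, not selectivity down; predicts conversion up, not conversion down)
Only (B) is consistent with every observation.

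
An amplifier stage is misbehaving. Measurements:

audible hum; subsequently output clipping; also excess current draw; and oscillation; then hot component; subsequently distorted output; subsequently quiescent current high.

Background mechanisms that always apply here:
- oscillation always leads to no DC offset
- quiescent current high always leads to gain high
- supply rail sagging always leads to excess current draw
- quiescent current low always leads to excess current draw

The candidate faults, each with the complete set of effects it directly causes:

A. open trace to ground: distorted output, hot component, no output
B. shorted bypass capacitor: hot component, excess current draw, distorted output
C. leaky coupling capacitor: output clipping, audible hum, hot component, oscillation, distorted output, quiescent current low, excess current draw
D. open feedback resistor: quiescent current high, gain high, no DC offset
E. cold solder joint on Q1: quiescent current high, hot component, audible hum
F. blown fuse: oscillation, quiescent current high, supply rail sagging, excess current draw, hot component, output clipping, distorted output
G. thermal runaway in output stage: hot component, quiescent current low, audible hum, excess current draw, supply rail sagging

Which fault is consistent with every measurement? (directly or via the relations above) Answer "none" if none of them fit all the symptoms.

none

Testing each hypothesis:
(A) open trace to ground — does not account for audible hum, output clipping, excess current draw, oscillation, quiescent current high
(B) shorted bypass capacitor — does not account for audible hum, output clipping, oscillation, quiescent current high
(C) leaky coupling capacitor — audible hum ✓; output clipping ✓; excess current draw ✓; oscillation ✓; hot component ✓; distorted output ✓; quiescent current high ✗
(D) open feedback resistor — does not account for audible hum, output clipping, excess current draw, oscillation, hot component, distorted output
(E) cold solder joint on Q1 — does not account for output clipping, excess current draw, oscillation, distorted output
(F) blown fuse — audible hum ✗; output clipping ✓; excess current draw ✓; oscillation ✓; hot component ✓; distorted output ✓; quiescent current high ✓
(G) thermal runaway in output stage — fails on output clipping, oscillation, distorted output, quiescent current high (predicts quiescent current low, not quiescent current high)
No candidate is consistent with all observations.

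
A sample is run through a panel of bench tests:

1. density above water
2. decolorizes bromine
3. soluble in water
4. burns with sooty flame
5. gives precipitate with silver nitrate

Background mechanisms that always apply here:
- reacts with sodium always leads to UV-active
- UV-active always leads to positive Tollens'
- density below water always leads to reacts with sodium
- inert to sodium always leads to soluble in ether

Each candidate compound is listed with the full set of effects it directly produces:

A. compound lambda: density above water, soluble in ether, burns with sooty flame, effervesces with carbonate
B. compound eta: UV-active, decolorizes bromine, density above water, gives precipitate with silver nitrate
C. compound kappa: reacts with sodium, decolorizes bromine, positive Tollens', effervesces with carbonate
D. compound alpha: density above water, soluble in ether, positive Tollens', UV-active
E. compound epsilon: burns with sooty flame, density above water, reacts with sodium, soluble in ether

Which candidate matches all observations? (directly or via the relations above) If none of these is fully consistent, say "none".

none

Checking each candidate against the observations:
(A) compound lambda — density above water +; decolorizes bromine -; soluble in water -; burns with sooty flame +; gives precipitate with silver nitrate -
(B) compound eta — density above water +; decolorizes bromine +; soluble in water -; burns with sooty flame -; gives precipitate with silver nitrate +
(C) compound kappa — density above water -; decolorizes bromine +; soluble in water -; burns with sooty flame -; gives precipitate with silver nitrate -
(D) compound alpha — density above water +; decolorizes bromine -; soluble in water -; burns with sooty flame -; gives precipitate with silver nitrate -
(E) compound epsilon — density above water +; decolorizes bromine -; soluble in water -; burns with sooty flame +; gives precipitate with silver nitrate -
Every candidate fails on at least one observation.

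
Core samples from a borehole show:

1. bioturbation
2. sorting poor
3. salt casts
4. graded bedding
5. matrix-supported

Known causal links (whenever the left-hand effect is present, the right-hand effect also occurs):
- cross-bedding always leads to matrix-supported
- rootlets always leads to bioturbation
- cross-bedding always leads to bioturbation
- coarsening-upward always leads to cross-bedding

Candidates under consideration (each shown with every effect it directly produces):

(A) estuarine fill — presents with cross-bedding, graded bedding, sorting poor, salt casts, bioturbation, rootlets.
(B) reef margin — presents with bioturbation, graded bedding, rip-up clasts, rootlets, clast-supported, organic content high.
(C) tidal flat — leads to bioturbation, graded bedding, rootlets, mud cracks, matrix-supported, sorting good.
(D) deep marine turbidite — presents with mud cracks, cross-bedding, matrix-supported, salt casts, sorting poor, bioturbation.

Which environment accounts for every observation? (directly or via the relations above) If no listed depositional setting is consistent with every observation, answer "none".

A

Checking each candidate against the observations:
(A) estuarine fill — accounts for every observation (matrix-supported via cross-bedding → matrix-supported)
(B) reef margin — fails on sorting poor, salt casts, matrix-supported (predicts clast-supported, not matrix-supported)
(C) tidal flat — bioturbation +; sorting poor -; salt casts -; graded bedding +; matrix-supported +
(D) deep marine turbidite — does not account for graded bedding
Only (A) is consistent with every observation.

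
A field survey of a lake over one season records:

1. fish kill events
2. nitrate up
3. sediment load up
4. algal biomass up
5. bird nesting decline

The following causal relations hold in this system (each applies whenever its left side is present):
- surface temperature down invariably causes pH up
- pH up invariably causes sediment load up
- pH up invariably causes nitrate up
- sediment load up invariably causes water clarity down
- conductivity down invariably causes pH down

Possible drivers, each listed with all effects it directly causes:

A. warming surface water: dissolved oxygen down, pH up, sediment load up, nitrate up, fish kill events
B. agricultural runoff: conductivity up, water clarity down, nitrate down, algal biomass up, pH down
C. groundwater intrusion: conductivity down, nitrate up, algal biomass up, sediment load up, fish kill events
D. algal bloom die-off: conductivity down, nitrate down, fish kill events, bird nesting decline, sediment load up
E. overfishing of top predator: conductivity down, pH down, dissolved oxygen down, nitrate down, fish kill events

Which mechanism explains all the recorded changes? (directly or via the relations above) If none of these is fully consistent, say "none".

none

Per-candidate check:
(A) warming surface water — does not account for algal biomass up, bird nesting decline
(B) agricultural runoff — fails on fish kill events, nitrate up, sediment load up, bird nesting decline (predicts nitrate down, not nitrate up)
(C) groundwater intrusion — fish kill events match; nitrate up match; sediment load up match; algal biomass up match; bird nesting decline miss
(D) algal bloom die-off — fish kill events match; nitrate up miss; sediment load up match; algal biomass up miss; bird nesting decline match
(E) overfishing of top predator — fails on nitrate up, sediment load up, algal biomass up, bird nesting decline (predicts nitrate down, not nitrate up)
No candidate is consistent with all observations.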